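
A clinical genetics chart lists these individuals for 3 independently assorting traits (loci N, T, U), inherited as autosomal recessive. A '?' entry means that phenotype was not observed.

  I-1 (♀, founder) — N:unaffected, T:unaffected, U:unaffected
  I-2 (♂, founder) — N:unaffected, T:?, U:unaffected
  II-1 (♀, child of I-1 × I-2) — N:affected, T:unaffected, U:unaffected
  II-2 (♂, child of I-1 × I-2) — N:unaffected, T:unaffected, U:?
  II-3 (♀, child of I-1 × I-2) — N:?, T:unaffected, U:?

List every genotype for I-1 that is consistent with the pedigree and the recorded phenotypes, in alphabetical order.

N/I-1 un ·: Nn
N/I-2 un ·: Nn
N/II-1 aff I-1×I-2: nn
N/II-2 un I-1×I-2: NN|Nn
N/II-3 ? I-1×I-2: NN|Nn|nn
⇒ N over [I-1,I-2,II-1,II-2,II-3]: 6 consistent
T/I-1 un ·: TT|Tt
T/I-2 ? ·: TT|Tt|tt
T/II-1 un I-1×I-2: TT|Tt
T/II-2 un I-1×I-2: TT|Tt
T/II-3 un I-1×I-2: TT|Tt
⇒ T over [I-1,I-2,II-1,II-2,II-3]: 27 consistent
U/I-1 un ·: UU|Uu
U/I-2 un ·: UU|Uu
U/II-1 un I-1×I-2: UU|Uu
U/II-2 ? I-1×I-2: UU|Uu|uu
U/II-3 ? I-1×I-2: UU|Uu|uu
⇒ U over [I-1,I-2,II-1,II-2,II-3]: 35 consistent

I-1 ∈ {Nn TT UU, Nn TT Uu, Nn Tt UU, Nn Tt Uu}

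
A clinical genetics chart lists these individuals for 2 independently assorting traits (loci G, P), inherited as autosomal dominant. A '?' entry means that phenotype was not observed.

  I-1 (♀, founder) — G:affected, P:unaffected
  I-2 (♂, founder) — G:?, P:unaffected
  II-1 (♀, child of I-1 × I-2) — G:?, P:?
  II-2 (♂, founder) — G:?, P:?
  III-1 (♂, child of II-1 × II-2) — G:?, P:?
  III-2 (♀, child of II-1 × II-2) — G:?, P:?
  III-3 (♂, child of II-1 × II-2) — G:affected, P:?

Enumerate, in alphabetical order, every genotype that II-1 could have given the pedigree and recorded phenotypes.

G/I-1 aff ·: Gg|GG
G/I-2 ? ·: gg|Gg|GG
G/II-1 ? I-1×I-2: gg|Gg|GG
G/II-2 ? ·: gg|Gg|GG
G/III-1 ? II-1×II-2: gg|Gg|GG
G/III-2 ? II-1×II-2: gg|Gg|GG
G/III-3 aff II-1×II-2: Gg|GG
⇒ G over [I-1,I-2,II-1,II-2,III-1,III-2,III-3]: 200 consistent
P/I-1 un ·: pp
P/I-2 un ·: pp
P/II-1 ? I-1×I-2: pp
P/II-2 ? ·: pp|Pp|PP
P/III-1 ? II-1×II-2: pp|Pp
P/III-2 ? II-1×II-2: pp|Pp
P/III-3 ? II-1×II-2: pp|Pp
⇒ P over [I-1,I-2,II-1,II-2,III-1,III-2,III-3]: 10 consistent

II-1 ∈ {GG pp, Gg pp, gg pp}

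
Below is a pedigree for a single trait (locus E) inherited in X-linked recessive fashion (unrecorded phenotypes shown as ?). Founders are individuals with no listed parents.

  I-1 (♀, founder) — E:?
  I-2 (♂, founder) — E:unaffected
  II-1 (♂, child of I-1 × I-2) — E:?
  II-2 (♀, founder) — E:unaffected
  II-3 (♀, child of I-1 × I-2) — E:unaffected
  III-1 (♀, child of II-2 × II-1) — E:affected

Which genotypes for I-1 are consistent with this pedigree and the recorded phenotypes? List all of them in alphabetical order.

I-1 ∈ {X^EX^e, X^eX^e}

E/I-1 ? ·: X^EX^e|X^eX^e
E/I-2 un ·: X^EY
E/II-1 ? I-1×I-2: X^eY
E/II-2 un ·: X^EX^e
E/II-3 un I-1×I-2: X^EX^E|X^EX^e
E/III-1 aff II-2×II-1: X^eX^e
⇒ E over [I-1,I-2,II-1,II-2,II-3,III-1]: 3 consistent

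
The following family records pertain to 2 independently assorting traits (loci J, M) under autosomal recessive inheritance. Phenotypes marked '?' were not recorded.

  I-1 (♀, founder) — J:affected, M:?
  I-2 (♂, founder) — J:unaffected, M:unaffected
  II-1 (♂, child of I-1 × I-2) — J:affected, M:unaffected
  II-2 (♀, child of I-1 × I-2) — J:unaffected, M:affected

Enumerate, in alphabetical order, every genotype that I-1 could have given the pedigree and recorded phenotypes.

J/I-1 aff ·: jj
J/I-2 un ·: Jj
J/II-1 aff I-1×I-2: jj
J/II-2 un I-1×I-2: Jj
⇒ J over [I-1,I-2,II-1,II-2]: 1 consistent
M/I-1 ? ·: Mm|mm
M/I-2 un ·: Mm
M/II-1 un I-1×I-2: MM|Mm
M/II-2 aff I-1×I-2: mm
⇒ M over [I-1,I-2,II-1,II-2]: 3 consistent

I-1 ∈ {jj Mm, jj mm}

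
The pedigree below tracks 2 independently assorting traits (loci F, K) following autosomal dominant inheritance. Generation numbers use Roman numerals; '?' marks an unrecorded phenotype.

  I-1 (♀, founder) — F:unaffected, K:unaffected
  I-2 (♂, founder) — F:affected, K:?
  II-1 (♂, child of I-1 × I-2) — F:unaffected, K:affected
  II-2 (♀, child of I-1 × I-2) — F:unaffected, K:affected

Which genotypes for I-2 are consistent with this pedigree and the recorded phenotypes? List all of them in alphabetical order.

I-2 ∈ {Ff KK, Ff Kk}

F/I-1 un ·: ff
F/I-2 aff ·: Ff
F/II-1 un I-1×I-2: ff
F/II-2 un I-1×I-2: ff
⇒ F over [I-1,I-2,II-1,II-2]: 1 consistent
K/I-1 un ·: kk
K/I-2 ? ·: Kk|KK
K/II-1 aff I-1×I-2: Kk
K/II-2 aff I-1×I-2: Kk
⇒ K over [I-1,I-2,II-1,II-2]: 2 consistent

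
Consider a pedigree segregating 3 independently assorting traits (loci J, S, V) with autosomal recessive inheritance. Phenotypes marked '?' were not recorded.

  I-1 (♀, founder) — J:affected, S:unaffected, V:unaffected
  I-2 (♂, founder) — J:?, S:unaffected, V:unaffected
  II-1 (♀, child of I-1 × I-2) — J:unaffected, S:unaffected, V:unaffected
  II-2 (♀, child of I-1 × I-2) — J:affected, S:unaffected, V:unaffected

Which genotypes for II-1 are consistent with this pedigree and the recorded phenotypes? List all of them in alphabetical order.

J/I-1 aff ·: jj
J/I-2 ? ·: Jj
J/II-1 un I-1×I-2: Jj
J/II-2 aff I-1×I-2: jj
⇒ J over [I-1,I-2,II-1,II-2]: 1 consistent
S/I-1 un ·: SS|Ss
S/I-2 un ·: SS|Ss
S/II-1 un I-1×I-2: SS|Ss
S/II-2 un I-1×I-2: SS|Ss
⇒ S over [I-1,I-2,II-1,II-2]: 13 consistent
V/I-1 un ·: VV|Vv
V/I-2 un ·: VV|Vv
V/II-1 un I-1×I-2: VV|Vv
V/II-2 un I-1×I-2: VV|Vv
⇒ V over [I-1,I-2,II-1,II-2]: 13 consistent

II-1 ∈ {Jj SS VV, Jj SS Vv, Jj Ss VV, Jj Ss Vv}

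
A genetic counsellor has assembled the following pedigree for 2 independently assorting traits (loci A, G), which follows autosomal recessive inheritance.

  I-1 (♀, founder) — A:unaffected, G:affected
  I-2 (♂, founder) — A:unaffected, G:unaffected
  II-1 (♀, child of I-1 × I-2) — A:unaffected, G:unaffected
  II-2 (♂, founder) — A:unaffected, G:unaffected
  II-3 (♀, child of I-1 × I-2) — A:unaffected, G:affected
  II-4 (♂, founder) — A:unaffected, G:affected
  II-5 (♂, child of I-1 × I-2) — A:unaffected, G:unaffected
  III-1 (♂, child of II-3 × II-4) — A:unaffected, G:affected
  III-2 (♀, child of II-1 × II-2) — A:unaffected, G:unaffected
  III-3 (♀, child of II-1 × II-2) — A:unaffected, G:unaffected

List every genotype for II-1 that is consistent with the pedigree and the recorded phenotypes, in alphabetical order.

II-1 ∈ {AA Gg, Aa Gg}

A/I-1 un ·: AA|Aa
A/I-2 un ·: AA|Aa
A/II-1 un I-1×I-2: AA|Aa
A/II-2 un ·: AA|Aa
A/II-3 un I-1×I-2: AA|Aa
A/II-4 un ·: AA|Aa
A/II-5 un I-1×I-2: AA|Aa
A/III-1 un II-3×II-4: AA|Aa
A/III-2 un II-1×II-2: AA|Aa
A/III-3 un II-1×II-2: AA|Aa
⇒ A over [I-1,I-2,II-1,II-2,II-3,II-4,II-5,III-1,III-2,III-3]: 561 consistent
G/I-1 aff ·: gg
G/I-2 un ·: Gg
G/II-1 un I-1×I-2: Gg
G/II-2 un ·: GG|Gg
G/II-3 aff I-1×I-2: gg
G/II-4 aff ·: gg
G/II-5 un I-1×I-2: Gg
G/III-1 aff II-3×II-4: gg
G/III-2 un II-1×II-2: GG|Gg
G/III-3 un II-1×II-2: GG|Gg
⇒ G over [I-1,I-2,II-1,II-2,II-3,II-4,II-5,III-1,III-2,III-3]: 8 consistent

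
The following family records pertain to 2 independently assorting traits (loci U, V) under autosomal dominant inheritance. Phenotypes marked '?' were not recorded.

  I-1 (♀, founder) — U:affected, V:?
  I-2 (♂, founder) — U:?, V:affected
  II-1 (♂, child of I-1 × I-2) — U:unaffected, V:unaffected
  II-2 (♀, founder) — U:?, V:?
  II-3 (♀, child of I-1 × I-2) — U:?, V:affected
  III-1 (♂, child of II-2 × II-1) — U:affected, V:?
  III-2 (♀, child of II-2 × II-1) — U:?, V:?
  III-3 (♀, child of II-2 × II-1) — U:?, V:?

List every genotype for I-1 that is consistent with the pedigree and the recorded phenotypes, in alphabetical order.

I-1 ∈ {Uu Vv, Uu vv}

U/I-1 aff ·: Uu
U/I-2 ? ·: uu|Uu
U/II-1 un I-1×I-2: uu
U/II-2 ? ·: Uu|UU
U/II-3 ? I-1×I-2: uu|Uu|UU
U/III-1 aff II-2×II-1: Uu
U/III-2 ? II-2×II-1: uu|Uu
U/III-3 ? II-2×II-1: uu|Uu
⇒ U over [I-1,I-2,II-1,II-2,II-3,III-1,III-2,III-3]: 25 consistent
V/I-1 ? ·: vv|Vv
V/I-2 aff ·: Vv
V/II-1 un I-1×I-2: vv
V/II-2 ? ·: vv|Vv|VV
V/II-3 aff I-1×I-2: Vv|VV
V/III-1 ? II-2×II-1: vv|Vv
V/III-2 ? II-2×II-1: vv|Vv
V/III-3 ? II-2×II-1: vv|Vv
⇒ V over [I-1,I-2,II-1,II-2,II-3,III-1,III-2,III-3]: 30 consistent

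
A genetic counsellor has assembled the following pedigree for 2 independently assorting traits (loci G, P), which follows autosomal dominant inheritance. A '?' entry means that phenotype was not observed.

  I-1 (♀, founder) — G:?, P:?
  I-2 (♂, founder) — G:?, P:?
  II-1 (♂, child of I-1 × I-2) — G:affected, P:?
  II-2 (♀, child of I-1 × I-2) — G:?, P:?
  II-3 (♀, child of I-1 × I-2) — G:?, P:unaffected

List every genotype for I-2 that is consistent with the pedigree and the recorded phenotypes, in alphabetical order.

G/I-1 ? ·: gg|Gg|GG
G/I-2 ? ·: gg|Gg|GG
G/II-1 aff I-1×I-2: Gg|GG
G/II-2 ? I-1×I-2: gg|Gg|GG
G/II-3 ? I-1×I-2: gg|Gg|GG
⇒ G over [I-1,I-2,II-1,II-2,II-3]: 45 consistent
P/I-1 ? ·: pp|Pp
P/I-2 ? ·: pp|Pp
P/II-1 ? I-1×I-2: pp|Pp|PP
P/II-2 ? I-1×I-2: pp|Pp|PP
P/II-3 un I-1×I-2: pp
⇒ P over [I-1,I-2,II-1,II-2,II-3]: 18 consistent

I-2 ∈ {GG Pp, GG pp, Gg Pp, Gg pp, gg Pp, gg pp}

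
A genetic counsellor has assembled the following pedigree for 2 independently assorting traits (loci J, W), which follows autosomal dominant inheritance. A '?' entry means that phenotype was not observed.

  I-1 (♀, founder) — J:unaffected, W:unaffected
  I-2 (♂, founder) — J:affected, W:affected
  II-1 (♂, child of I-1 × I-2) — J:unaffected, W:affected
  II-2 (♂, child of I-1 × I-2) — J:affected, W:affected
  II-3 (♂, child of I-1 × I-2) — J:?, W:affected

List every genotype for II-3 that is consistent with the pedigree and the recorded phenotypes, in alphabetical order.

J/I-1 un ·: jj
J/I-2 aff ·: Jj
J/II-1 un I-1×I-2: jj
J/II-2 aff I-1×I-2: Jj
J/II-3 ? I-1×I-2: jj|Jj
⇒ J over [I-1,I-2,II-1,II-2,II-3]: 2 consistent
W/I-1 un ·: ww
W/I-2 aff ·: Ww|WW
W/II-1 aff I-1×I-2: Ww
W/II-2 aff I-1×I-2: Ww
W/II-3 aff I-1×I-2: Ww
⇒ W over [I-1,I-2,II-1,II-2,II-3]: 2 consistent

II-3 ∈ {Jj Ww, jj Ww}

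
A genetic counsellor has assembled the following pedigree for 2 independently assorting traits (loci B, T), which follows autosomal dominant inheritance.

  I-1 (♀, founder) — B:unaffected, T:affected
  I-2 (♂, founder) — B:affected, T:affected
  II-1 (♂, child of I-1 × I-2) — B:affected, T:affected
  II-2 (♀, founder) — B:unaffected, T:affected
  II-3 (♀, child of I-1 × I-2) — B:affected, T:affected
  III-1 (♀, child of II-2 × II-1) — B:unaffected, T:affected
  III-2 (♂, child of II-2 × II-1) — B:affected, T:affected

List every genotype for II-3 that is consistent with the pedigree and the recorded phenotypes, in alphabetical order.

B/I-1 un ·: bb
B/I-2 aff ·: Bb|BB
B/II-1 aff I-1×I-2: Bb
B/II-2 un ·: bb
B/II-3 aff I-1×I-2: Bb
B/III-1 un II-2×II-1: bb
B/III-2 aff II-2×II-1: Bb
⇒ B over [I-1,I-2,II-1,II-2,II-3,III-1,III-2]: 2 consistent
T/I-1 aff ·: Tt|TT
T/I-2 aff ·: Tt|TT
T/II-1 aff I-1×I-2: Tt|TT
T/II-2 aff ·: Tt|TT
T/II-3 aff I-1×I-2: Tt|TT
T/III-1 aff II-2×II-1: Tt|TT
T/III-2 aff II-2×II-1: Tt|TT
⇒ T over [I-1,I-2,II-1,II-2,II-3,III-1,III-2]: 83 consistent

II-3 ∈ {Bb TT, Bb Tt}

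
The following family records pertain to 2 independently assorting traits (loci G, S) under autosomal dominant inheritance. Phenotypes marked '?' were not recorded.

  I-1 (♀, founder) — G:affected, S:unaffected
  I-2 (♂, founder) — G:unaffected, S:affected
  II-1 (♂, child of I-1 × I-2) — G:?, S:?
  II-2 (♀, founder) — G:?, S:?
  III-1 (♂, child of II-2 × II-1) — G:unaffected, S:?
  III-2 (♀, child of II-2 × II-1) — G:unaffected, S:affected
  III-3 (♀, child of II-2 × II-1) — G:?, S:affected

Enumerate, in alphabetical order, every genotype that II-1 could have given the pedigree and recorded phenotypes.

G/I-1 aff ·: Gg|GG
G/I-2 un ·: gg
G/II-1 ? I-1×I-2: gg|Gg
G/II-2 ? ·: gg|Gg
G/III-1 un II-2×II-1: gg
G/III-2 un II-2×II-1: gg
G/III-3 ? II-2×II-1: gg|Gg|GG
⇒ G over [I-1,I-2,II-1,II-2,III-1,III-2,III-3]: 13 consistent
S/I-1 un ·: ss
S/I-2 aff ·: Ss|SS
S/II-1 ? I-1×I-2: ss|Ss
S/II-2 ? ·: ss|Ss|SS
S/III-1 ? II-2×II-1: ss|Ss|SS
S/III-2 aff II-2×II-1: Ss|SS
S/III-3 aff II-2×II-1: Ss|SS
⇒ S over [I-1,I-2,II-1,II-2,III-1,III-2,III-3]: 47 consistent

II-1 ∈ {Gg Ss, Gg ss, gg Ss, gg ss}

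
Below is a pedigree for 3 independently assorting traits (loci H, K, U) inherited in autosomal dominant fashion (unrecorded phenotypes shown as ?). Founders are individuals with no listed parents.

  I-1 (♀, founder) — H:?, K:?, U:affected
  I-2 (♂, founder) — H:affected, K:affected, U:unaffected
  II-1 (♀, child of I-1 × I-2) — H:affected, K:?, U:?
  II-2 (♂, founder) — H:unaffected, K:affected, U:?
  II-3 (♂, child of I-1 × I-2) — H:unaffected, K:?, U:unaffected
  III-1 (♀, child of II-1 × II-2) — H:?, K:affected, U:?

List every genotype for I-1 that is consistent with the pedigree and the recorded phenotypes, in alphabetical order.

I-1 ∈ {Hh KK Uu, Hh Kk Uu, Hh kk Uu, hh KK Uu, hh Kk Uu, hh kk Uu}

H/I-1 ? ·: hh|Hh
H/I-2 aff ·: Hh
H/II-1 aff I-1×I-2: Hh|HH
H/II-2 un ·: hh
H/II-3 un I-1×I-2: hh
H/III-1 ? II-1×II-2: hh|Hh
⇒ H over [I-1,I-2,II-1,II-2,II-3,III-1]: 5 consistent
K/I-1 ? ·: kk|Kk|KK
K/I-2 aff ·: Kk|KK
K/II-1 ? I-1×I-2: kk|Kk|KK
K/II-2 aff ·: Kk|KK
K/II-3 ? I-1×I-2: kk|Kk|KK
K/III-1 aff II-1×II-2: Kk|KK
⇒ K over [I-1,I-2,II-1,II-2,II-3,III-1]: 74 consistent
U/I-1 aff ·: Uu
U/I-2 un ·: uu
U/II-1 ? I-1×I-2: uu|Uu
U/II-2 ? ·: uu|Uu|UU
U/II-3 un I-1×I-2: uu
U/III-1 ? II-1×II-2: uu|Uu|UU
⇒ U over [I-1,I-2,II-1,II-2,II-3,III-1]: 11 consistent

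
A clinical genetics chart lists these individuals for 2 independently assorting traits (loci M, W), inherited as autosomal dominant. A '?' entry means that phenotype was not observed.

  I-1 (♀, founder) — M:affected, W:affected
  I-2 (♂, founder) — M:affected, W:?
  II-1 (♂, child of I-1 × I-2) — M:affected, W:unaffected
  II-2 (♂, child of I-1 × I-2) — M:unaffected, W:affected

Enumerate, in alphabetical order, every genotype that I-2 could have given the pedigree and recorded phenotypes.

M/I-1 aff ·: Mm
M/I-2 aff ·: Mm
M/II-1 aff I-1×I-2: Mm|MM
M/II-2 un I-1×I-2: mm
⇒ M over [I-1,I-2,II-1,II-2]: 2 consistent
W/I-1 aff ·: Ww
W/I-2 ? ·: ww|Ww
W/II-1 un I-1×I-2: ww
W/II-2 aff I-1×I-2: Ww|WW
⇒ W over [I-1,I-2,II-1,II-2]: 3 consistent

I-2 ∈ {Mm Ww, Mm ww}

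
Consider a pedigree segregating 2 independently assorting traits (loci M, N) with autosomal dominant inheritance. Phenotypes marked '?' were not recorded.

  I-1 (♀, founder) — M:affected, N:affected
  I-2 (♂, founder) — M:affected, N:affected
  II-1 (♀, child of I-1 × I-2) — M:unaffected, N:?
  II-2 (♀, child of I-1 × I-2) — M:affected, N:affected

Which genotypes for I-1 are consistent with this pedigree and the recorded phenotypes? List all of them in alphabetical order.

I-1 ∈ {Mm NN, Mm Nn}

M/I-1 aff ·: Mm
M/I-2 aff ·: Mm
M/II-1 un I-1×I-2: mm
M/II-2 aff I-1×I-2: Mm|MM
⇒ M over [I-1,I-2,II-1,II-2]: 2 consistent
N/I-1 aff ·: Nn|NN
N/I-2 aff ·: Nn|NN
N/II-1 ? I-1×I-2: nn|Nn|NN
N/II-2 aff I-1×I-2: Nn|NN
⇒ N over [I-1,I-2,II-1,II-2]: 15 consistent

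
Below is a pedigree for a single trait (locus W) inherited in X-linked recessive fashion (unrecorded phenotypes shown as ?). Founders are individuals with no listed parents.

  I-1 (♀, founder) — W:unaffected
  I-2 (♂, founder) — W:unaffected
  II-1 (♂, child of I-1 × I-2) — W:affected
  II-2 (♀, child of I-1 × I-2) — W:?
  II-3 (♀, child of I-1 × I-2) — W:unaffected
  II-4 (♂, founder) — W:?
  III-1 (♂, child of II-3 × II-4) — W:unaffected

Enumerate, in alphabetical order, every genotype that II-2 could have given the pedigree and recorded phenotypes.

W/I-1 un ·: X^WX^w
W/I-2 un ·: X^WY
W/II-1 aff I-1×I-2: X^wY
W/II-2 ? I-1×I-2: X^WX^W|X^WX^w
W/II-3 un I-1×I-2: X^WX^W|X^WX^w
W/II-4 ? ·: X^WY|X^wY
W/III-1 un II-3×II-4: X^WY
⇒ W over [I-1,I-2,II-1,II-2,II-3,II-4,III-1]: 8 consistent

II-2 ∈ {X^WX^W, X^WX^w}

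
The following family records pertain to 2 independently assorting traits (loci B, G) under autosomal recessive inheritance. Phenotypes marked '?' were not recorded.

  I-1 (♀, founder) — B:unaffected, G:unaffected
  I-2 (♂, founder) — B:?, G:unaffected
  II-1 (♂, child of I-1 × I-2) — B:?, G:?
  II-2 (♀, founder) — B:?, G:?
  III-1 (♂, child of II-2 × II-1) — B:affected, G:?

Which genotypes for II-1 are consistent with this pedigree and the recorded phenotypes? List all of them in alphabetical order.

II-1 ∈ {Bb GG, Bb Gg, Bb gg, bb GG, bb Gg, bb gg}

B/I-1 un ·: BB|Bb
B/I-2 ? ·: BB|Bb|bb
B/II-1 ? I-1×I-2: Bb|bb
B/II-2 ? ·: Bb|bb
B/III-1 aff II-2×II-1: bb
⇒ B over [I-1,I-2,II-1,II-2,III-1]: 14 consistent
G/I-1 un ·: GG|Gg
G/I-2 un ·: GG|Gg
G/II-1 ? I-1×I-2: GG|Gg|gg
G/II-2 ? ·: GG|Gg|gg
G/III-1 ? II-2×II-1: GG|Gg|gg
⇒ G over [I-1,I-2,II-1,II-2,III-1]: 41 consistent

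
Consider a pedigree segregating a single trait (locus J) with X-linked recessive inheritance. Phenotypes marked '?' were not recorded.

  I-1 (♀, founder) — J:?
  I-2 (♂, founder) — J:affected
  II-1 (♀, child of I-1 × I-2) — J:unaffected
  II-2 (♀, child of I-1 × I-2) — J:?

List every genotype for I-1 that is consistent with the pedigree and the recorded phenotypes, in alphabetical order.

I-1 ∈ {X^JX^J, X^JX^j}

J/I-1 ? ·: X^JX^J|X^JX^j
J/I-2 aff ·: X^jY
J/II-1 un I-1×I-2: X^JX^j
J/II-2 ? I-1×I-2: X^JX^j|X^jX^j
⇒ J over [I-1,I-2,II-1,II-2]: 3 consistent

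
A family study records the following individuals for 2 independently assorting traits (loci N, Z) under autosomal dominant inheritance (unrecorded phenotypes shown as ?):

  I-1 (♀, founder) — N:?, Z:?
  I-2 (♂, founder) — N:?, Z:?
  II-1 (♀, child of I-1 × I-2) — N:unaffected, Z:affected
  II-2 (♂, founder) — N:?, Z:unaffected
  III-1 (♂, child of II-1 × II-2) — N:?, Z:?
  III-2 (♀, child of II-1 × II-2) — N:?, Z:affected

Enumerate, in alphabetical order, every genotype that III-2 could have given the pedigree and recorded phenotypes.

III-2 ∈ {Nn Zz, nn Zz}

N/I-1 ? ·: nn|Nn
N/I-2 ? ·: nn|Nn
N/II-1 un I-1×I-2: nn
N/II-2 ? ·: nn|Nn|NN
N/III-1 ? II-1×II-2: nn|Nn
N/III-2 ? II-1×II-2: nn|Nn
⇒ N over [I-1,I-2,II-1,II-2,III-1,III-2]: 24 consistent
Z/I-1 ? ·: zz|Zz|ZZ
Z/I-2 ? ·: zz|Zz|ZZ
Z/II-1 aff I-1×I-2: Zz|ZZ
Z/II-2 un ·: zz
Z/III-1 ? II-1×II-2: zz|Zz
Z/III-2 aff II-1×II-2: Zz
⇒ Z over [I-1,I-2,II-1,II-2,III-1,III-2]: 18 consistent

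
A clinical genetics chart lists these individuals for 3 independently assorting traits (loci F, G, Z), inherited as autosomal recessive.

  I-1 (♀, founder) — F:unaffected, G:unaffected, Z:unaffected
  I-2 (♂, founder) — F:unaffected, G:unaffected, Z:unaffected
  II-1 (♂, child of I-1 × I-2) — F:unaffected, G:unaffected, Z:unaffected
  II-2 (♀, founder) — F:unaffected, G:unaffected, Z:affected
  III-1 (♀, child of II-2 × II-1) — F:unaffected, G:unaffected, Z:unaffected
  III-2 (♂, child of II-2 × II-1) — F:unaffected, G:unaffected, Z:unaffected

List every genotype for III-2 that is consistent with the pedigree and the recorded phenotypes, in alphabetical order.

F/I-1 un ·: FF|Ff
F/I-2 un ·: FF|Ff
F/II-1 un I-1×I-2: FF|Ff
F/II-2 un ·: FF|Ff
F/III-1 un II-2×II-1: FF|Ff
F/III-2 un II-2×II-1: FF|Ff
⇒ F over [I-1,I-2,II-1,II-2,III-1,III-2]: 44 consistent
G/I-1 un ·: GG|Gg
G/I-2 un ·: GG|Gg
G/II-1 un I-1×I-2: GG|Gg
G/II-2 un ·: GG|Gg
G/III-1 un II-2×II-1: GG|Gg
G/III-2 un II-2×II-1: GG|Gg
⇒ G over [I-1,I-2,II-1,II-2,III-1,III-2]: 44 consistent
Z/I-1 un ·: ZZ|Zz
Z/I-2 un ·: ZZ|Zz
Z/II-1 un I-1×I-2: ZZ|Zz
Z/II-2 aff ·: zz
Z/III-1 un II-2×II-1: Zz
Z/III-2 un II-2×II-1: Zz
⇒ Z over [I-1,I-2,II-1,II-2,III-1,III-2]: 7 consistent

III-2 ∈ {FF GG Zz, FF Gg Zz, Ff GG Zz, Ff Gg Zz}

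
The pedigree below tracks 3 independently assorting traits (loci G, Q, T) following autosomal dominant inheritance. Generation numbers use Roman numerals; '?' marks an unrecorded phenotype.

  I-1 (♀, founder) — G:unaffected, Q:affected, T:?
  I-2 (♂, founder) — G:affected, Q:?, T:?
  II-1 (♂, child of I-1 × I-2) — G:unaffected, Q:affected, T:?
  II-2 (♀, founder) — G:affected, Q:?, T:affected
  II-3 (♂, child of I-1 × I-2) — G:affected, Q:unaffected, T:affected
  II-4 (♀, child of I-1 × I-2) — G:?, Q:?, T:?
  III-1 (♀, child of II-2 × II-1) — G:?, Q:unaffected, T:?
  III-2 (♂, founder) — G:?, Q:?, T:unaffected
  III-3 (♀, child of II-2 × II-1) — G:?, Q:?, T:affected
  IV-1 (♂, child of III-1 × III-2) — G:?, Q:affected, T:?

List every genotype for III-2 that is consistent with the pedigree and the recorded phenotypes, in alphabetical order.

G/I-1 un ·: gg
G/I-2 aff ·: Gg
G/II-1 un I-1×I-2: gg
G/II-2 aff ·: Gg|GG
G/II-3 aff I-1×I-2: Gg
G/II-4 ? I-1×I-2: gg|Gg
G/III-1 ? II-2×II-1: gg|Gg
G/III-2 ? ·: gg|Gg|GG
G/III-3 ? II-2×II-1: gg|Gg
G/IV-1 ? III-1×III-2: gg|Gg|GG
⇒ G over [I-1,I-2,II-1,II-2,II-3,II-4,III-1,III-2,III-3,IV-1]: 58 consistent
Q/I-1 aff ·: Qq
Q/I-2 ? ·: qq|Qq
Q/II-1 aff I-1×I-2: Qq
Q/II-2 ? ·: qq|Qq
Q/II-3 un I-1×I-2: qq
Q/II-4 ? I-1×I-2: qq|Qq|QQ
Q/III-1 un II-2×II-1: qq
Q/III-2 ? ·: Qq|QQ
Q/III-3 ? II-2×II-1: qq|Qq|QQ
Q/IV-1 aff III-1×III-2: Qq
⇒ Q over [I-1,I-2,II-1,II-2,II-3,II-4,III-1,III-2,III-3,IV-1]: 50 consistent
T/I-1 ? ·: tt|Tt|TT
T/I-2 ? ·: tt|Tt|TT
T/II-1 ? I-1×I-2: tt|Tt|TT
T/II-2 aff ·: Tt|TT
T/II-3 aff I-1×I-2: Tt|TT
T/II-4 ? I-1×I-2: tt|Tt|TT
T/III-1 ? II-2×II-1: tt|Tt|TT
T/III-2 un ·: tt
T/III-3 aff II-2×II-1: Tt|TT
T/IV-1 ? III-1×III-2: tt|Tt
⇒ T over [I-1,I-2,II-1,II-2,II-3,II-4,III-1,III-2,III-3,IV-1]: 435 consistent

III-2 ∈ {GG QQ tt, GG Qq tt, Gg QQ tt, Gg Qq tt, gg QQ tt, gg Qq tt}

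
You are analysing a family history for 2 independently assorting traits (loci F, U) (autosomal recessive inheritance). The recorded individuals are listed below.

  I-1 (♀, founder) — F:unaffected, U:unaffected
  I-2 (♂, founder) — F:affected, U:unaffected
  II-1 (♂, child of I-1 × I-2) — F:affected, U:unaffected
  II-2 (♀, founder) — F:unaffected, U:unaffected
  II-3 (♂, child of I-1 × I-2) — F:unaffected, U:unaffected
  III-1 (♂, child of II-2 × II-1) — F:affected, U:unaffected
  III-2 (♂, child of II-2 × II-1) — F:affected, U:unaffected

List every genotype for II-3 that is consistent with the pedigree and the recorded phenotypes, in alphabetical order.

F/I-1 un ·: Ff
F/I-2 aff ·: ff
F/II-1 aff I-1×I-2: ff
F/II-2 un ·: Ff
F/II-3 un I-1×I-2: Ff
F/III-1 aff II-2×II-1: ff
F/III-2 aff II-2×II-1: ff
⇒ F over [I-1,I-2,II-1,II-2,II-3,III-1,III-2]: 1 consistent
U/I-1 un ·: UU|Uu
U/I-2 un ·: UU|Uu
U/II-1 un I-1×I-2: UU|Uu
U/II-2 un ·: UU|Uu
U/II-3 un I-1×I-2: UU|Uu
U/III-1 un II-2×II-1: UU|Uu
U/III-2 un II-2×II-1: UU|Uu
⇒ U over [I-1,I-2,II-1,II-2,II-3,III-1,III-2]: 83 consistent

II-3 ∈ {Ff UU, Ff Uu}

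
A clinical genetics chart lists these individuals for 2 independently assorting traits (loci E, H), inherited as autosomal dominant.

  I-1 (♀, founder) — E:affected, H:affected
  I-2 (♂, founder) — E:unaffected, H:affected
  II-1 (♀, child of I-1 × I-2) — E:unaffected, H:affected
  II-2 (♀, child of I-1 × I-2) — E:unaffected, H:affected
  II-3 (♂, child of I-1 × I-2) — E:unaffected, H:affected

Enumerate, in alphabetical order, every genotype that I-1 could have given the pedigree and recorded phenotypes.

E/I-1 aff ·: Ee
E/I-2 un ·: ee
E/II-1 un I-1×I-2: ee
E/II-2 un I-1×I-2: ee
E/II-3 un I-1×I-2: ee
⇒ E over [I-1,I-2,II-1,II-2,II-3]: 1 consistent
H/I-1 aff ·: Hh|HH
H/I-2 aff ·: Hh|HH
H/II-1 aff I-1×I-2: Hh|HH
H/II-2 aff I-1×I-2: Hh|HH
H/II-3 aff I-1×I-2: Hh|HH
⇒ H over [I-1,I-2,II-1,II-2,II-3]: 25 consistent

I-1 ∈ {Ee HH, Ee Hh}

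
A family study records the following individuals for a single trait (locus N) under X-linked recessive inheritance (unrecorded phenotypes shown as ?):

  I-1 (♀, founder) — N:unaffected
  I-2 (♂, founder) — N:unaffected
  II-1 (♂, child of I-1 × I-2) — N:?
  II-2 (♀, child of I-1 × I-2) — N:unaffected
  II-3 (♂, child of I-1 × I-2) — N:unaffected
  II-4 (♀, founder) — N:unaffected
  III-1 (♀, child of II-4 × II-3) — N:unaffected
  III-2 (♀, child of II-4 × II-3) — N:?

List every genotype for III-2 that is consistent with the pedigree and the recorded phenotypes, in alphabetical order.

N/I-1 un ·: X^NX^N|X^NX^n
N/I-2 un ·: X^NY
N/II-1 ? I-1×I-2: X^NY|X^nY
N/II-2 un I-1×I-2: X^NX^N|X^NX^n
N/II-3 un I-1×I-2: X^NY
N/II-4 un ·: X^NX^N|X^NX^n
N/III-1 un II-4×II-3: X^NX^N|X^NX^n
N/III-2 ? II-4×II-3: X^NX^N|X^NX^n
⇒ N over [I-1,I-2,II-1,II-2,II-3,II-4,III-1,III-2]: 25 consistent

III-2 ∈ {X^NX^N, X^NX^n}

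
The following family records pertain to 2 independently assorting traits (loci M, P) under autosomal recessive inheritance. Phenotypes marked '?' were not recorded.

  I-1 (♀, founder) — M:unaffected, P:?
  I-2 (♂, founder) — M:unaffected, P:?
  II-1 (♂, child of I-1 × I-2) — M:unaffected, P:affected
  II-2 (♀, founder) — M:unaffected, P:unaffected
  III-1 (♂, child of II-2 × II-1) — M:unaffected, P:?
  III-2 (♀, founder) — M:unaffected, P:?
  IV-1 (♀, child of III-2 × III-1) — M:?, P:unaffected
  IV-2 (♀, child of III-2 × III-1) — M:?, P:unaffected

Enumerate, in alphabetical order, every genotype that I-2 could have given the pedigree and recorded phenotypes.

M/I-1 un ·: MM|Mm
M/I-2 un ·: MM|Mm
M/II-1 un I-1×I-2: MM|Mm
M/II-2 un ·: MM|Mm
M/III-1 un II-2×II-1: MM|Mm
M/III-2 un ·: MM|Mm
M/IV-1 ? III-2×III-1: MM|Mm|mm
M/IV-2 ? III-2×III-1: MM|Mm|mm
⇒ M over [I-1,I-2,II-1,II-2,III-1,III-2,IV-1,IV-2]: 200 consistent
P/I-1 ? ·: Pp|pp
P/I-2 ? ·: Pp|pp
P/II-1 aff I-1×I-2: pp
P/II-2 un ·: PP|Pp
P/III-1 ? II-2×II-1: Pp|pp
P/III-2 ? ·: PP|Pp|pp
P/IV-1 un III-2×III-1: PP|Pp
P/IV-2 un III-2×III-1: PP|Pp
⇒ P over [I-1,I-2,II-1,II-2,III-1,III-2,IV-1,IV-2]: 80 consistent

I-2 ∈ {MM Pp, MM pp, Mm Pp, Mm pp}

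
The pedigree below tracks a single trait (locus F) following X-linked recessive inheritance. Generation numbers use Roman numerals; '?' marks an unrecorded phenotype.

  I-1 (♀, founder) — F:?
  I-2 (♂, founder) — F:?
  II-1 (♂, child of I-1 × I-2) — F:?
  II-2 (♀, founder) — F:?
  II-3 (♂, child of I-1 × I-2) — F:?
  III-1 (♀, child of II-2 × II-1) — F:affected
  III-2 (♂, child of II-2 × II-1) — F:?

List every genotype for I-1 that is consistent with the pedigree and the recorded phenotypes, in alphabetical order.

I-1 ∈ {X^FX^f, X^fX^f}

F/I-1 ? ·: X^FX^f|X^fX^f
F/I-2 ? ·: X^FY|X^fY
F/II-1 ? I-1×I-2: X^fY
F/II-2 ? ·: X^FX^f|X^fX^f
F/II-3 ? I-1×I-2: X^FY|X^fY
F/III-1 aff II-2×II-1: X^fX^f
F/III-2 ? II-2×II-1: X^FY|X^fY
⇒ F over [I-1,I-2,II-1,II-2,II-3,III-1,III-2]: 18 consistent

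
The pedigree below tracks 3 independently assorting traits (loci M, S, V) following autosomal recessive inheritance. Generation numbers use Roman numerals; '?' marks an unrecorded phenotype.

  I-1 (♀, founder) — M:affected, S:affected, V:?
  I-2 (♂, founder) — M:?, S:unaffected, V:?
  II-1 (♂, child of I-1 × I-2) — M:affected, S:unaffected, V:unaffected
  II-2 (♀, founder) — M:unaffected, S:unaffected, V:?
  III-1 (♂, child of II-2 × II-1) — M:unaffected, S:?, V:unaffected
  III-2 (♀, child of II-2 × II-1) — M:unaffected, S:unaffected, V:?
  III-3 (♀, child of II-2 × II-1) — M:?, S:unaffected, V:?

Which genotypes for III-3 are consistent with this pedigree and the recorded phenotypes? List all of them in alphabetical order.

III-3 ∈ {Mm SS VV, Mm SS Vv, Mm SS vv, Mm Ss VV, Mm Ss Vv, Mm Ss vv, mm SS VV, mm SS Vv, mm SS vv, mm Ss VV, mm Ss Vv, mm Ss vv}

M/I-1 aff ·: mm
M/I-2 ? ·: Mm|mm
M/II-1 aff I-1×I-2: mm
M/II-2 un ·: MM|Mm
M/III-1 un II-2×II-1: Mm
M/III-2 un II-2×II-1: Mm
M/III-3 ? II-2×II-1: Mm|mm
⇒ M over [I-1,I-2,II-1,II-2,III-1,III-2,III-3]: 6 consistent
S/I-1 aff ·: ss
S/I-2 un ·: SS|Ss
S/II-1 un I-1×I-2: Ss
S/II-2 un ·: SS|Ss
S/III-1 ? II-2×II-1: SS|Ss|ss
S/III-2 un II-2×II-1: SS|Ss
S/III-3 un II-2×II-1: SS|Ss
⇒ S over [I-1,I-2,II-1,II-2,III-1,III-2,III-3]: 40 consistent
V/I-1 ? ·: VV|Vv|vv
V/I-2 ? ·: VV|Vv|vv
V/II-1 un I-1×I-2: VV|Vv
V/II-2 ? ·: VV|Vv|vv
V/III-1 un II-2×II-1: VV|Vv
V/III-2 ? II-2×II-1: VV|Vv|vv
V/III-3 ? II-2×II-1: VV|Vv|vv
⇒ V over [I-1,I-2,II-1,II-2,III-1,III-2,III-3]: 250 consistent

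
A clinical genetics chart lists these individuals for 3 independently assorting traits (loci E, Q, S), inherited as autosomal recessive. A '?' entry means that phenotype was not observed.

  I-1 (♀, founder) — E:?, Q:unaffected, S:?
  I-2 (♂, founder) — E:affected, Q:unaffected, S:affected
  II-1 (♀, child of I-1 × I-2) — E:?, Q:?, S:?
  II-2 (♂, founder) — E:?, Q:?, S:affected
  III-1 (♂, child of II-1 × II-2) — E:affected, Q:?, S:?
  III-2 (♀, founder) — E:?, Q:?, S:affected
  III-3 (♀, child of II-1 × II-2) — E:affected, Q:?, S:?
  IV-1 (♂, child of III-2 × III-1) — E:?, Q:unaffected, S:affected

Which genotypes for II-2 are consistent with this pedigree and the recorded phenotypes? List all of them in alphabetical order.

II-2 ∈ {Ee QQ ss, Ee Qq ss, Ee qq ss, ee QQ ss, ee Qq ss, ee qq ss}

E/I-1 ? ·: EE|Ee|ee
E/I-2 aff ·: ee
E/II-1 ? I-1×I-2: Ee|ee
E/II-2 ? ·: Ee|ee
E/III-1 aff II-1×II-2: ee
E/III-2 ? ·: EE|Ee|ee
E/III-3 aff II-1×II-2: ee
E/IV-1 ? III-2×III-1: Ee|ee
⇒ E over [I-1,I-2,II-1,II-2,III-1,III-2,III-3,IV-1]: 32 consistent
Q/I-1 un ·: QQ|Qq
Q/I-2 un ·: QQ|Qq
Q/II-1 ? I-1×I-2: QQ|Qq|qq
Q/II-2 ? ·: QQ|Qq|qq
Q/III-1 ? II-1×II-2: QQ|Qq|qq
Q/III-2 ? ·: QQ|Qq|qq
Q/III-3 ? II-1×II-2: QQ|Qq|qq
Q/IV-1 un III-2×III-1: QQ|Qq
⇒ Q over [I-1,I-2,II-1,II-2,III-1,III-2,III-3,IV-1]: 324 consistent
S/I-1 ? ·: SS|Ss|ss
S/I-2 aff ·: ss
S/II-1 ? I-1×I-2: Ss|ss
S/II-2 aff ·: ss
S/III-1 ? II-1×II-2: Ss|ss
S/III-2 aff ·: ss
S/III-3 ? II-1×II-2: Ss|ss
S/IV-1 aff III-2×III-1: ss
⇒ S over [I-1,I-2,II-1,II-2,III-1,III-2,III-3,IV-1]: 10 consistent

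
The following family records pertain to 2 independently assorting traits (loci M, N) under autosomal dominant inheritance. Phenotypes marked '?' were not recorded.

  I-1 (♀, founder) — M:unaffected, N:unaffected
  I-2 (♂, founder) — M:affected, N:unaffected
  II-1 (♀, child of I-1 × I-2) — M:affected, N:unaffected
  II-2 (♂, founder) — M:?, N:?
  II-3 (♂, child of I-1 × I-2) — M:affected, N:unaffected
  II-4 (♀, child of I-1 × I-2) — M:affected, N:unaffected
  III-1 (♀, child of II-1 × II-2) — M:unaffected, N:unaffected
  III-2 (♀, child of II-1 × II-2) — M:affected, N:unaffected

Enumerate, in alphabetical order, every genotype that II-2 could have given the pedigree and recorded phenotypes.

II-2 ∈ {Mm Nn, Mm nn, mm Nn, mm nn}

M/I-1 un ·: mm
M/I-2 aff ·: Mm|MM
M/II-1 aff I-1×I-2: Mm
M/II-2 ? ·: mm|Mm
M/II-3 aff I-1×I-2: Mm
M/II-4 aff I-1×I-2: Mm
M/III-1 un II-1×II-2: mm
M/III-2 aff II-1×II-2: Mm|MM
⇒ M over [I-1,I-2,II-1,II-2,II-3,II-4,III-1,III-2]: 6 consistent
N/I-1 un ·: nn
N/I-2 un ·: nn
N/II-1 un I-1×I-2: nn
N/II-2 ? ·: nn|Nn
N/II-3 un I-1×I-2: nn
N/II-4 un I-1×I-2: nn
N/III-1 un II-1×II-2: nn
N/III-2 un II-1×II-2: nn
⇒ N over [I-1,I-2,II-1,II-2,II-3,II-4,III-1,III-2]: 2 consistent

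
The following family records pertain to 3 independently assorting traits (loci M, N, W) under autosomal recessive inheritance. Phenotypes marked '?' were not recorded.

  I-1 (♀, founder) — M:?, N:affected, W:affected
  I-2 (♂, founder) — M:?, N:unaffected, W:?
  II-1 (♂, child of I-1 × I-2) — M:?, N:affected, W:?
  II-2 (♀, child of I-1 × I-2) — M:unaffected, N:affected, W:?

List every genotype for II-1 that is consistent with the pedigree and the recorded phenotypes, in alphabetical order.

M/I-1 ? ·: MM|Mm|mm
M/I-2 ? ·: MM|Mm|mm
M/II-1 ? I-1×I-2: MM|Mm|mm
M/II-2 un I-1×I-2: MM|Mm
⇒ M over [I-1,I-2,II-1,II-2]: 21 consistent
N/I-1 aff ·: nn
N/I-2 un ·: Nn
N/II-1 aff I-1×I-2: nn
N/II-2 aff I-1×I-2: nn
⇒ N over [I-1,I-2,II-1,II-2]: 1 consistent
W/I-1 aff ·: ww
W/I-2 ? ·: WW|Ww|ww
W/II-1 ? I-1×I-2: Ww|ww
W/II-2 ? I-1×I-2: Ww|ww
⇒ W over [I-1,I-2,II-1,II-2]: 6 consistent

II-1 ∈ {MM nn Ww, MM nn ww, Mm nn Ww, Mm nn ww, mm nn Ww, mm nn ww}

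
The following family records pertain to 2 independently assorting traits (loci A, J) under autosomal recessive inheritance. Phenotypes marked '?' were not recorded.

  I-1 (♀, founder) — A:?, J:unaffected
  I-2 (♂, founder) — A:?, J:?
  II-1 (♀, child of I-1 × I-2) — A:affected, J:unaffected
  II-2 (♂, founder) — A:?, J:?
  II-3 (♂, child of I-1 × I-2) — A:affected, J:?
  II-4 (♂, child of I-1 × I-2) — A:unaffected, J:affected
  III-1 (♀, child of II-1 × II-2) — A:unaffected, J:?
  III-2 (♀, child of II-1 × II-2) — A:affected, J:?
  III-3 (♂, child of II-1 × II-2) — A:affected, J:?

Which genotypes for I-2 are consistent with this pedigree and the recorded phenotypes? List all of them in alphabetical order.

A/I-1 ? ·: Aa|aa
A/I-2 ? ·: Aa|aa
A/II-1 aff I-1×I-2: aa
A/II-2 ? ·: Aa
A/II-3 aff I-1×I-2: aa
A/II-4 un I-1×I-2: AA|Aa
A/III-1 un II-1×II-2: Aa
A/III-2 aff II-1×II-2: aa
A/III-3 aff II-1×II-2: aa
⇒ A over [I-1,I-2,II-1,II-2,II-3,II-4,III-1,III-2,III-3]: 4 consistent
J/I-1 un ·: Jj
J/I-2 ? ·: Jj|jj
J/II-1 un I-1×I-2: JJ|Jj
J/II-2 ? ·: JJ|Jj|jj
J/II-3 ? I-1×I-2: JJ|Jj|jj
J/II-4 aff I-1×I-2: jj
J/III-1 ? II-1×II-2: JJ|Jj|jj
J/III-2 ? II-1×II-2: JJ|Jj|jj
J/III-3 ? II-1×II-2: JJ|Jj|jj
⇒ J over [I-1,I-2,II-1,II-2,II-3,II-4,III-1,III-2,III-3]: 245 consistent

I-2 ∈ {Aa Jj, Aa jj, aa Jj, aa jj}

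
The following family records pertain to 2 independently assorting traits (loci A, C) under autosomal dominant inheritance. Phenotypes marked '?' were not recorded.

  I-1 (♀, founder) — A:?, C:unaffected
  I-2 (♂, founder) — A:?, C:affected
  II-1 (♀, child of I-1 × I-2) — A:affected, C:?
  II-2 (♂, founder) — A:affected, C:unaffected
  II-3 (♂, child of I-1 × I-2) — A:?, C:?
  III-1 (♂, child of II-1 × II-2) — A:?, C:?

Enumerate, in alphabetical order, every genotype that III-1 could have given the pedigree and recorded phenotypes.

III-1 ∈ {AA Cc, AA cc, Aa Cc, Aa cc, aa Cc, aa cc}

A/I-1 ? ·: aa|Aa|AA
A/I-2 ? ·: aa|Aa|AA
A/II-1 aff I-1×I-2: Aa|AA
A/II-2 aff ·: Aa|AA
A/II-3 ? I-1×I-2: aa|Aa|AA
A/III-1 ? II-1×II-2: aa|Aa|AA
⇒ A over [I-1,I-2,II-1,II-2,II-3,III-1]: 89 consistent
C/I-1 un ·: cc
C/I-2 aff ·: Cc|CC
C/II-1 ? I-1×I-2: cc|Cc
C/II-2 un ·: cc
C/II-3 ? I-1×I-2: cc|Cc
C/III-1 ? II-1×II-2: cc|Cc
⇒ C over [I-1,I-2,II-1,II-2,II-3,III-1]: 8 consistent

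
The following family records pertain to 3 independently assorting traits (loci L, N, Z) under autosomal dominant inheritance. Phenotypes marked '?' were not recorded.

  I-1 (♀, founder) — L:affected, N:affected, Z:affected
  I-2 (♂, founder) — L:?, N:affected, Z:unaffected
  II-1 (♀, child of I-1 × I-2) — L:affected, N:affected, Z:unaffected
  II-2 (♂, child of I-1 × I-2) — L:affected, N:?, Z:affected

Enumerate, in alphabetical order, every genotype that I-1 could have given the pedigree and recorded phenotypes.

L/I-1 aff ·: Ll|LL
L/I-2 ? ·: ll|Ll|LL
L/II-1 aff I-1×I-2: Ll|LL
L/II-2 aff I-1×I-2: Ll|LL
⇒ L over [I-1,I-2,II-1,II-2]: 15 consistent
N/I-1 aff ·: Nn|NN
N/I-2 aff ·: Nn|NN
N/II-1 aff I-1×I-2: Nn|NN
N/II-2 ? I-1×I-2: nn|Nn|NN
⇒ N over [I-1,I-2,II-1,II-2]: 15 consistent
Z/I-1 aff ·: Zz
Z/I-2 un ·: zz
Z/II-1 un I-1×I-2: zz
Z/II-2 aff I-1×I-2: Zz
⇒ Z over [I-1,I-2,II-1,II-2]: 1 consistent

I-1 ∈ {LL NN Zz, LL Nn Zz, Ll NN Zz, Ll Nn Zz}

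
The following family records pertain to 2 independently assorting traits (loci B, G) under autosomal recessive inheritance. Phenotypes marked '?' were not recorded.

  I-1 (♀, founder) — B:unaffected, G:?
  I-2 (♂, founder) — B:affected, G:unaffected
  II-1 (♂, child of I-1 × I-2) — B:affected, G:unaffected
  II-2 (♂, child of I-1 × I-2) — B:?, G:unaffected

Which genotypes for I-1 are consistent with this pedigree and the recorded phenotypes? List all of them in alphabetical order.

I-1 ∈ {Bb GG, Bb Gg, Bb gg}

B/I-1 un ·: Bb
B/I-2 aff ·: bb
B/II-1 aff I-1×I-2: bb
B/II-2 ? I-1×I-2: Bb|bb
⇒ B over [I-1,I-2,II-1,II-2]: 2 consistent
G/I-1 ? ·: GG|Gg|gg
G/I-2 un ·: GG|Gg
G/II-1 un I-1×I-2: GG|Gg
G/II-2 un I-1×I-2: GG|Gg
⇒ G over [I-1,I-2,II-1,II-2]: 15 consistent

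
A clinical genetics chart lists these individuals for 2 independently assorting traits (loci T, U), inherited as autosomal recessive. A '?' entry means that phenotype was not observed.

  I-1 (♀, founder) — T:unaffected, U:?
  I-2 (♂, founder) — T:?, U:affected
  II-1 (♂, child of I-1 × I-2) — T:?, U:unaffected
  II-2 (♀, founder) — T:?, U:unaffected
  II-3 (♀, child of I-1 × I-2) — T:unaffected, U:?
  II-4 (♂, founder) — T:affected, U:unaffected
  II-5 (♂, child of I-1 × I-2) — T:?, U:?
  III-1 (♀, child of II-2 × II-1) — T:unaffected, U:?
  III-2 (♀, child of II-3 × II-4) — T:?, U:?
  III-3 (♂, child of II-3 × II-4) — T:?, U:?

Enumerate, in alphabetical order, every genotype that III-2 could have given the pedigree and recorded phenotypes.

T/I-1 un ·: TT|Tt
T/I-2 ? ·: TT|Tt|tt
T/II-1 ? I-1×I-2: TT|Tt|tt
T/II-2 ? ·: TT|Tt|tt
T/II-3 un I-1×I-2: TT|Tt
T/II-4 aff ·: tt
T/II-5 ? I-1×I-2: TT|Tt|tt
T/III-1 un II-2×II-1: TT|Tt
T/III-2 ? II-3×II-4: Tt|tt
T/III-3 ? II-3×II-4: Tt|tt
⇒ T over [I-1,I-2,II-1,II-2,II-3,II-4,II-5,III-1,III-2,III-3]: 425 consistent
U/I-1 ? ·: UU|Uu
U/I-2 aff ·: uu
U/II-1 un I-1×I-2: Uu
U/II-2 un ·: UU|Uu
U/II-3 ? I-1×I-2: Uu|uu
U/II-4 un ·: UU|Uu
U/II-5 ? I-1×I-2: Uu|uu
U/III-1 ? II-2×II-1: UU|Uu|uu
U/III-2 ? II-3×II-4: UU|Uu|uu
U/III-3 ? II-3×II-4: UU|Uu|uu
⇒ U over [I-1,I-2,II-1,II-2,II-3,II-4,II-5,III-1,III-2,III-3]: 245 consistent

III-2 ∈ {Tt UU, Tt Uu, Tt uu, tt UU, tt Uu, tt uu}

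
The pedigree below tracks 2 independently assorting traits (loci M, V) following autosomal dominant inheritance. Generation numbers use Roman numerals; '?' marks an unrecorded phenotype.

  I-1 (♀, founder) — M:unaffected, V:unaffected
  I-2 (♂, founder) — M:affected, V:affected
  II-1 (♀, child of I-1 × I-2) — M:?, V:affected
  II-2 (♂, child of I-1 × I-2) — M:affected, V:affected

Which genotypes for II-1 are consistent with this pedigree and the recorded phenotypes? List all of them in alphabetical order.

M/I-1 un ·: mm
M/I-2 aff ·: Mm|MM
M/II-1 ? I-1×I-2: mm|Mm
M/II-2 aff I-1×I-2: Mm
⇒ M over [I-1,I-2,II-1,II-2]: 3 consistent
V/I-1 un ·: vv
V/I-2 aff ·: Vv|VV
V/II-1 aff I-1×I-2: Vv
V/II-2 aff I-1×I-2: Vv
⇒ V over [I-1,I-2,II-1,II-2]: 2 consistent

II-1 ∈ {Mm Vv, mm Vv}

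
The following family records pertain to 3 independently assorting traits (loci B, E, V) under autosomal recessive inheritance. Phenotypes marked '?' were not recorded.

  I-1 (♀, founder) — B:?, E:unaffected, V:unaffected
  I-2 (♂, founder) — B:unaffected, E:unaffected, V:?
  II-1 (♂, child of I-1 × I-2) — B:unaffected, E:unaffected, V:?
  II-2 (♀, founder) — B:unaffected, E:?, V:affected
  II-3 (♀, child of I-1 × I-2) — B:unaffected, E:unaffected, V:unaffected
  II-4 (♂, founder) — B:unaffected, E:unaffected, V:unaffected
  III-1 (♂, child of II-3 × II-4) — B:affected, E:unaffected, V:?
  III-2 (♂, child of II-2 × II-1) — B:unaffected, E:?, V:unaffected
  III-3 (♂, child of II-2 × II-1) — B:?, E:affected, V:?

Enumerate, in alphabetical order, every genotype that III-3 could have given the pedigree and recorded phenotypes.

III-3 ∈ {BB ee Vv, BB ee vv, Bb ee Vv, Bb ee vv, bb ee Vv, bb ee vv}

B/I-1 ? ·: BB|Bb|bb
B/I-2 un ·: BB|Bb
B/II-1 un I-1×I-2: BB|Bb
B/II-2 un ·: BB|Bb
B/II-3 un I-1×I-2: Bb
B/II-4 un ·: Bb
B/III-1 aff II-3×II-4: bb
B/III-2 un II-2×II-1: BB|Bb
B/III-3 ? II-2×II-1: BB|Bb|bb
⇒ B over [I-1,I-2,II-1,II-2,II-3,II-4,III-1,III-2,III-3]: 65 consistent
E/I-1 un ·: EE|Ee
E/I-2 un ·: EE|Ee
E/II-1 un I-1×I-2: Ee
E/II-2 ? ·: Ee|ee
E/II-3 un I-1×I-2: EE|Ee
E/II-4 un ·: EE|Ee
E/III-1 un II-3×II-4: EE|Ee
E/III-2 ? II-2×II-1: EE|Ee|ee
E/III-3 aff II-2×II-1: ee
⇒ E over [I-1,I-2,II-1,II-2,II-3,II-4,III-1,III-2,III-3]: 105 consistent
V/I-1 un ·: VV|Vv
V/I-2 ? ·: VV|Vv|vv
V/II-1 ? I-1×I-2: VV|Vv
V/II-2 aff ·: vv
V/II-3 un I-1×I-2: VV|Vv
V/II-4 un ·: VV|Vv
V/III-1 ? II-3×II-4: VV|Vv|vv
V/III-2 un II-2×II-1: Vv
V/III-3 ? II-2×II-1: Vv|vv
⇒ V over [I-1,I-2,II-1,II-2,II-3,II-4,III-1,III-2,III-3]: 95 consistent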